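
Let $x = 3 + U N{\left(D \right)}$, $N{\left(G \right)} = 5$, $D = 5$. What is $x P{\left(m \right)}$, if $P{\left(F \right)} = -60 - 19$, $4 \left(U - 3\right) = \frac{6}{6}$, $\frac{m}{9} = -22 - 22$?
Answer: $- \frac{6083}{4} \approx -1520.8$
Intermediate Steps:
$m = -396$ ($m = 9 \left(-22 - 22\right) = 9 \left(-44\right) = -396$)
$U = \frac{13}{4}$ ($U = 3 + \frac{6 \cdot \frac{1}{6}}{4} = 3 + \frac{1}{4} \cdot 1 = 3 + \frac{1}{4} = \frac{13}{4} \approx 3.25$)
$P{\left(F \right)} = -79$ ($P{\left(F \right)} = -60 - 19 = -79$)
$x = \frac{77}{4}$ ($x = 3 + \frac{13}{4} \cdot 5 = 3 + \frac{65}{4} = \frac{77}{4} \approx 19.25$)
$x P{\left(m \right)} = \frac{77}{4} \left(-79\right) = - \frac{6083}{4}$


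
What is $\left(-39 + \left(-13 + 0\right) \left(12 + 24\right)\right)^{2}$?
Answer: $257049$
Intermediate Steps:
$\left(-39 + \left(-13 + 0\right) \left(12 + 24\right)\right)^{2} = \left(-39 - 468\right)^{2} = \left(-507\right)^{2} = 257049$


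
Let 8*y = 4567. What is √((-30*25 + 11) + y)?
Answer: I*√2690/4 ≈ 12.966*I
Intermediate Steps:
y = 4567/8 (y = (⅛)*4567 = 4567/8 ≈ 570.88)
√((-30*25 + 11) + y) = √((-30*25 + 11) + 4567/8) = √((-750 + 11) + 4567/8) = √(-739 + 4567/8) = √(-1345/8) = I*√2690/4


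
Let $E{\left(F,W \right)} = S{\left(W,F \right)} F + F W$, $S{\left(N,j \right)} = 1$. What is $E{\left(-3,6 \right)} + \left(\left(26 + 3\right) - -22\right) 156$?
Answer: $7935$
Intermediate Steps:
$E{\left(F,W \right)} = F + F W$ ($E{\left(F,W \right)} = 1 F + F W = F + F W$)
$E{\left(-3,6 \right)} + \left(\left(26 + 3\right) - -22\right) 156 = - 3 \left(1 + 6\right) + \left(\left(26 + 3\right) - -22\right) 156 = \left(-3\right) 7 + \left(29 + \left(-1 + 23\right)\right) 156 = -21 + \left(29 + 22\right) 156 = -21 + 51 \cdot 156 = -21 + 7956 = 7935$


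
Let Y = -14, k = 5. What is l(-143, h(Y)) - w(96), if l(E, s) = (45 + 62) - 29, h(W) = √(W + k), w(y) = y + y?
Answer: -114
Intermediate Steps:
w(y) = 2*y
h(W) = √(5 + W) (h(W) = √(W + 5) = √(5 + W))
l(E, s) = 78 (l(E, s) = 107 - 29 = 78)
l(-143, h(Y)) - w(96) = 78 - 2*96 = 78 - 1*192 = 78 - 192 = -114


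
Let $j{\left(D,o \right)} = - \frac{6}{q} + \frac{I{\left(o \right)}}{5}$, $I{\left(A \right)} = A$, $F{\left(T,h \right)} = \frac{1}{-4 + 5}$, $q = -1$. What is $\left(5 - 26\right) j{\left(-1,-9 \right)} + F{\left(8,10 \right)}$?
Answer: $- \frac{436}{5} \approx -87.2$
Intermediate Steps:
$F{\left(T,h \right)} = 1$ ($F{\left(T,h \right)} = 1^{-1} = 1$)
$j{\left(D,o \right)} = 6 + \frac{o}{5}$ ($j{\left(D,o \right)} = - \frac{6}{-1} + \frac{o}{5} = \left(-6\right) \left(-1\right) + o \frac{1}{5} = 6 + \frac{o}{5}$)
$\left(5 - 26\right) j{\left(-1,-9 \right)} + F{\left(8,10 \right)} = \left(5 - 26\right) \left(6 + \frac{1}{5} \left(-9\right)\right) + 1 = \left(5 - 26\right) \left(6 - \frac{9}{5}\right) + 1 = \left(-21\right) \frac{21}{5} + 1 = - \frac{441}{5} + 1 = - \frac{436}{5}$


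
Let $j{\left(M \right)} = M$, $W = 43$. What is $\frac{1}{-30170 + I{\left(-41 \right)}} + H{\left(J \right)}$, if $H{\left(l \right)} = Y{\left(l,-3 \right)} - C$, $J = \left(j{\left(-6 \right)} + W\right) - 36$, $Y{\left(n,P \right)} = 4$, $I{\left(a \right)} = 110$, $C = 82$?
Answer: $- \frac{2344681}{30060} \approx -78.0$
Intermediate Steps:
$J = 1$ ($J = \left(-6 + 43\right) - 36 = 37 - 36 = 1$)
$H{\left(l \right)} = -78$ ($H{\left(l \right)} = 4 - 82 = -78$)
$\frac{1}{-30170 + I{\left(-41 \right)}} + H{\left(J \right)} = \frac{1}{-30170 + 110} - 78 = \frac{1}{-30060} - 78 = - \frac{1}{30060} - 78 = - \frac{2344681}{30060}$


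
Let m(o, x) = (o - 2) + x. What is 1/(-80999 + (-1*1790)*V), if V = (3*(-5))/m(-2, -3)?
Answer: -7/593843 ≈ -1.1788e-5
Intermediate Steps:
m(o, x) = -2 + o + x (m(o, x) = (-2 + o) + x = -2 + o + x)
V = 15/7 (V = (3*(-5))/(-2 - 2 - 3) = -15/(-7) = -15*(-1/7) = 15/7 ≈ 2.1429)
1/(-80999 + (-1*1790)*V) = 1/(-80999 - 1*1790*(15/7)) = 1/(-80999 - 1790*15/7) = 1/(-80999 - 26850/7) = 1/(-593843/7) = -7/593843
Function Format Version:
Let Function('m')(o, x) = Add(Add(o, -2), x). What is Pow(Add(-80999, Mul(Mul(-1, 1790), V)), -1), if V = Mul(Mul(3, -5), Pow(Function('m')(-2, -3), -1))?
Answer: Rational(-7, 593843) ≈ -1.1788e-5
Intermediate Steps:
Function('m')(o, x) = Add(-2, o, x) (Function('m')(o, x) = Add(Add(-2, o), x) = Add(-2, o, x))
V = Rational(15, 7) (V = Mul(Mul(3, -5), Pow(Add(-2, -2, -3), -1)) = Mul(-15, Pow(-7, -1)) = Mul(-15, Rational(-1, 7)) = Rational(15, 7) ≈ 2.1429)
Pow(Add(-80999, Mul(Mul(-1, 1790), V)), -1) = Pow(Add(-80999, Mul(Mul(-1, 1790), Rational(15, 7))), -1) = Pow(Add(-80999, Mul(-1790, Rational(15, 7))), -1) = Pow(Add(-80999, Rational(-26850, 7)), -1) = Pow(Rational(-593843, 7), -1) = Rational(-7, 593843)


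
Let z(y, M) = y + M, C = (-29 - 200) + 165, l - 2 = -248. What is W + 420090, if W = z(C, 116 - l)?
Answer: 420388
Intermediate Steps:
l = -246 (l = 2 - 248 = -246)
C = -64 (C = -229 + 165 = -64)
z(y, M) = M + y
W = 298 (W = (116 - 1*(-246)) - 64 = (116 + 246) - 64 = 362 - 64 = 298)
W + 420090 = 298 + 420090 = 420388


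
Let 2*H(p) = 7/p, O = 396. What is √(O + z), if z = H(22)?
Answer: √191741/22 ≈ 19.904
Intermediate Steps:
H(p) = 7/(2*p) (H(p) = (7/p)/2 = 7/(2*p))
z = 7/44 (z = (7/2)/22 = (7/2)*(1/22) = 7/44 ≈ 0.15909)
√(O + z) = √(396 + 7/44) = √(17431/44) = √191741/22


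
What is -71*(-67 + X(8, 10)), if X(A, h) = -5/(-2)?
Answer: 9159/2 ≈ 4579.5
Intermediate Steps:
X(A, h) = 5/2 (X(A, h) = -5*(-1/2) = 5/2)
-71*(-67 + X(8, 10)) = -71*(-67 + 5/2) = -71*(-129/2) = 9159/2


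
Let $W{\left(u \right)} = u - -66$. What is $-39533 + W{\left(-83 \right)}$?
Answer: $-39550$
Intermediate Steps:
$W{\left(u \right)} = 66 + u$ ($W{\left(u \right)} = u + 66 = 66 + u$)
$-39533 + W{\left(-83 \right)} = -39533 + \left(66 - 83\right) = -39533 - 17 = -39550$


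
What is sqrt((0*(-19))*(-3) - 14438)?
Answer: I*sqrt(14438) ≈ 120.16*I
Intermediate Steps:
sqrt((0*(-19))*(-3) - 14438) = sqrt(0*(-3) - 14438) = sqrt(0 - 14438) = sqrt(-14438) = I*sqrt(14438)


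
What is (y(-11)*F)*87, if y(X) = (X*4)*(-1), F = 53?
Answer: 202884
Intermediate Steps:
y(X) = -4*X (y(X) = (4*X)*(-1) = -4*X)
(y(-11)*F)*87 = (-4*(-11)*53)*87 = (44*53)*87 = 2332*87 = 202884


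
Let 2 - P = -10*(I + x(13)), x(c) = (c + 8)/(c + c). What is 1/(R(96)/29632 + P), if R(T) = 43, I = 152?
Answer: 385216/589410671 ≈ 0.00065356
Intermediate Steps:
x(c) = (8 + c)/(2*c) (x(c) = (8 + c)/((2*c)) = (8 + c)*(1/(2*c)) = (8 + c)/(2*c))
P = 19891/13 (P = 2 - (-10)*(152 + (1/2)*(8 + 13)/13) = 2 - (-10)*(152 + (1/2)*(1/13)*21) = 2 - (-10)*(152 + 21/26) = 2 - (-10)*3973/26 = 2 - 1*(-19865/13) = 2 + 19865/13 = 19891/13 ≈ 1530.1)
1/(R(96)/29632 + P) = 1/(43/29632 + 19891/13) = 1/(589410671/385216) = 385216/589410671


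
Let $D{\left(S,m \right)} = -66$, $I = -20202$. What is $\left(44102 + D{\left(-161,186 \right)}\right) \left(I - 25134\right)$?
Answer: $-1996416096$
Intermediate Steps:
$\left(44102 + D{\left(-161,186 \right)}\right) \left(I - 25134\right) = \left(44102 - 66\right) \left(-20202 - 25134\right) = 44036 \left(-45336\right) = -1996416096$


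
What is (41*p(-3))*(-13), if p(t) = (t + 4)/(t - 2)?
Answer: 533/5 ≈ 106.60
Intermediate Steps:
p(t) = (4 + t)/(-2 + t)
(41*p(-3))*(-13) = (41*((4 - 3)/(-2 - 3)))*(-13) = (41*(1/(-5)))*(-13) = (41*(-⅕*1))*(-13) = (41*(-⅕))*(-13) = -41/5*(-13) = 533/5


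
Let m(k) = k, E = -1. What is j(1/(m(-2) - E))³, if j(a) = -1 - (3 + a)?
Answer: -27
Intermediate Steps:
j(a) = -4 - a (j(a) = -1 + (-3 - a) = -4 - a)
j(1/(m(-2) - E))³ = (-4 - 1/(-2 - 1*(-1)))³ = (-4 - 1/(-2 + 1))³ = (-4 - 1/(-1))³ = (-4 - 1*(-1))³ = (-4 + 1)³ = (-3)³ = -27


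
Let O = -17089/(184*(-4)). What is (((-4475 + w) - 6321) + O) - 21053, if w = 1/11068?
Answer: -2817981967/88544 ≈ -31826.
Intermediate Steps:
w = 1/11068 ≈ 9.0351e-5
O = 743/32 (O = -17089/(-736) = -17089*(-1/736) = 743/32 ≈ 23.219)
(((-4475 + w) - 6321) + O) - 21053 = (((-4475 + 1/11068) - 6321) + 743/32) - 21053 = ((-49529299/11068 - 6321) + 743/32) - 21053 = (-119490127/11068 + 743/32) - 21053 = -953865135/88544 - 21053 = -2817981967/88544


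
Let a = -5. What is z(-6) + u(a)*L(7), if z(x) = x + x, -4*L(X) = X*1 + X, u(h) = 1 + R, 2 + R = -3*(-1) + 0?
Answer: -19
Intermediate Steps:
R = 1 (R = -2 + (-3*(-1) + 0) = -2 + (3 + 0) = -2 + 3 = 1)
u(h) = 2 (u(h) = 1 + 1 = 2)
L(X) = -X/2 (L(X) = -(X*1 + X)/4 = -(X + X)/4 = -X/2)
z(x) = 2*x
z(-6) + u(a)*L(7) = 2*(-6) + 2*(-½*7) = -12 + 2*(-7/2) = -12 - 7 = -19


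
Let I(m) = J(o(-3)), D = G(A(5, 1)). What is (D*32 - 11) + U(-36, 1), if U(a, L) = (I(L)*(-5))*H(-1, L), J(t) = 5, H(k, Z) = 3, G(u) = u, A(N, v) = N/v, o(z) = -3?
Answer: 74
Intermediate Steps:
D = 5 (D = 5/1 = 5*1 = 5)
I(m) = 5
U(a, L) = -75 (U(a, L) = (5*(-5))*3 = -25*3 = -75)
(D*32 - 11) + U(-36, 1) = (5*32 - 11) - 75 = (160 - 11) - 75 = 149 - 75 = 74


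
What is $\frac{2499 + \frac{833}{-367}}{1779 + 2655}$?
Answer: $\frac{458150}{813639} \approx 0.56309$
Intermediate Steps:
$\frac{2499 + \frac{833}{-367}}{1779 + 2655} = \frac{2499 + 833 \left(- \frac{1}{367}\right)}{4434} = \left(2499 - \frac{833}{367}\right) \frac{1}{4434} = \frac{916300}{367} \cdot \frac{1}{4434} = \frac{458150}{813639}$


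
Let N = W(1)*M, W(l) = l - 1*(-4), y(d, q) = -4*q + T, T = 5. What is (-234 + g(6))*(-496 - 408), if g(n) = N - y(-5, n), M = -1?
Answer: 198880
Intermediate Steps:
y(d, q) = 5 - 4*q (y(d, q) = -4*q + 5 = 5 - 4*q)
W(l) = 4 + l (W(l) = l + 4 = 4 + l)
N = -5 (N = (4 + 1)*(-1) = 5*(-1) = -5)
g(n) = -10 + 4*n (g(n) = -5 - (5 - 4*n) = -5 + (-5 + 4*n) = -10 + 4*n)
(-234 + g(6))*(-496 - 408) = (-234 + (-10 + 4*6))*(-496 - 408) = (-234 + (-10 + 24))*(-904) = (-234 + 14)*(-904) = -220*(-904) = 198880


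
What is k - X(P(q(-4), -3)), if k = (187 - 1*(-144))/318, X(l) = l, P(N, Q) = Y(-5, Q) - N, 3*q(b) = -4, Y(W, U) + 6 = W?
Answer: 1135/106 ≈ 10.708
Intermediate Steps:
Y(W, U) = -6 + W
q(b) = -4/3 (q(b) = (⅓)*(-4) = -4/3)
P(N, Q) = -11 - N (P(N, Q) = (-6 - 5) - N = -11 - N)
k = 331/318 (k = (187 + 144)*(1/318) = 331*(1/318) = 331/318 ≈ 1.0409)
k - X(P(q(-4), -3)) = 331/318 - (-11 - 1*(-4/3)) = 331/318 - (-11 + 4/3) = 331/318 - 1*(-29/3) = 331/318 + 29/3 = 1135/106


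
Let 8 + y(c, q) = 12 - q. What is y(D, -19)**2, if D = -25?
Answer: 529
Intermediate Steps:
y(c, q) = 4 - q (y(c, q) = -8 + (12 - q) = 4 - q)
y(D, -19)**2 = (4 - 1*(-19))**2 = (4 + 19)**2 = 23**2 = 529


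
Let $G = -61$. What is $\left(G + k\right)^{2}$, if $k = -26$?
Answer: $7569$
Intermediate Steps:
$\left(G + k\right)^{2} = \left(-61 - 26\right)^{2} = \left(-87\right)^{2} = 7569$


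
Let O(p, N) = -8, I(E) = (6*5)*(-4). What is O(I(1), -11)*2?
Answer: -16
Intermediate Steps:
I(E) = -120 (I(E) = 30*(-4) = -120)
O(I(1), -11)*2 = -8*2 = -16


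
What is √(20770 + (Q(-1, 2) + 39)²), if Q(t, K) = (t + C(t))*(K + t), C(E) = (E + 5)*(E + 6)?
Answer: √24134 ≈ 155.35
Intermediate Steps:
C(E) = (5 + E)*(6 + E)
Q(t, K) = (K + t)*(30 + t² + 12*t) (Q(t, K) = (t + (30 + t² + 11*t))*(K + t) = (30 + t² + 12*t)*(K + t) = (K + t)*(30 + t² + 12*t))
√(20770 + (Q(-1, 2) + 39)²) = √(20770 + (((-1)³ + 12*(-1)² + 30*2 + 30*(-1) + 2*(-1)² + 12*2*(-1)) + 39)²) = √(20770 + ((-1 + 12*1 + 60 - 30 + 2*1 - 24) + 39)²) = √(20770 + ((-1 + 12 + 60 - 30 + 2 - 24) + 39)²) = √(20770 + (19 + 39)²) = √(20770 + 58²) = √(20770 + 3364) = √24134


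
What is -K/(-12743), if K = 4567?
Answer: 4567/12743 ≈ 0.35839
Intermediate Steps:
-K/(-12743) = -4567/(-12743) = -4567*(-1)/12743 = -1*(-4567/12743) = 4567/12743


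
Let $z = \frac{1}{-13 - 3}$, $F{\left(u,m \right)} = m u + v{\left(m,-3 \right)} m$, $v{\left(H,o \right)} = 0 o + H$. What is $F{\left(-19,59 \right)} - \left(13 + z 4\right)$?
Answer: $\frac{9389}{4} \approx 2347.3$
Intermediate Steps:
$v{\left(H,o \right)} = H$ ($v{\left(H,o \right)} = 0 + H = H$)
$F{\left(u,m \right)} = m^{2} + m u$ ($F{\left(u,m \right)} = m u + m m = m u + m^{2} = m^{2} + m u$)
$z = - \frac{1}{16}$ ($z = \frac{1}{-16} = - \frac{1}{16} \approx -0.0625$)
$F{\left(-19,59 \right)} - \left(13 + z 4\right) = 59 \left(59 - 19\right) - \left(13 - \frac{1}{4}\right) = 59 \cdot 40 - \left(13 - \frac{1}{4}\right) = 2360 - \frac{51}{4} = \frac{9389}{4}$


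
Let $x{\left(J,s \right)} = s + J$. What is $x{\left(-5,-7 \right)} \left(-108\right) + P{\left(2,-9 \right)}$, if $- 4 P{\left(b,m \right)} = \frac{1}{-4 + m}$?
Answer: $\frac{67393}{52} \approx 1296.0$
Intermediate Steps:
$P{\left(b,m \right)} = - \frac{1}{4 \left(-4 + m\right)}$
$x{\left(J,s \right)} = J + s$
$x{\left(-5,-7 \right)} \left(-108\right) + P{\left(2,-9 \right)} = \left(-5 - 7\right) \left(-108\right) - \frac{1}{-16 + 4 \left(-9\right)} = \left(-12\right) \left(-108\right) - \frac{1}{-16 - 36} = 1296 - \frac{1}{-52} = 1296 - - \frac{1}{52} = 1296 + \frac{1}{52} = \frac{67393}{52}$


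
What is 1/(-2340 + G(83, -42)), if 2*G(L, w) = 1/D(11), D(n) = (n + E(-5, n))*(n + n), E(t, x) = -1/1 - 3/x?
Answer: -428/1001519 ≈ -0.00042735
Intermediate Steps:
E(t, x) = -1 - 3/x (E(t, x) = -1*1 - 3/x = -1 - 3/x)
D(n) = 2*n*(n + (-3 - n)/n) (D(n) = (n + (-3 - n)/n)*(n + n) = (n + (-3 - n)/n)*(2*n) = 2*n*(n + (-3 - n)/n))
G(L, w) = 1/428 (G(L, w) = 1/(2*(-6 - 2*11 + 2*11²)) = 1/(2*(-6 - 22 + 2*121)) = 1/(2*(-6 - 22 + 242)) = (½)/214 = (½)*(1/214) = 1/428)
1/(-2340 + G(83, -42)) = 1/(-2340 + 1/428) = 1/(-1001519/428) = -428/1001519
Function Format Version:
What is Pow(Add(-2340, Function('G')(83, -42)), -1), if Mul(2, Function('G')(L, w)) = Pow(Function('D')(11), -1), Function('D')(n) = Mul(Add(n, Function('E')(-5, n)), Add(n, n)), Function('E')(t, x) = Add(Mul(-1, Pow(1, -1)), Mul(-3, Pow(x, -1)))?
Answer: Rational(-428, 1001519) ≈ -0.00042735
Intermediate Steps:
Function('E')(t, x) = Add(-1, Mul(-3, Pow(x, -1))) (Function('E')(t, x) = Add(Mul(-1, 1), Mul(-3, Pow(x, -1))) = Add(-1, Mul(-3, Pow(x, -1))))
Function('D')(n) = Mul(2, n, Add(n, Mul(Pow(n, -1), Add(-3, Mul(-1, n))))) (Function('D')(n) = Mul(Add(n, Mul(Pow(n, -1), Add(-3, Mul(-1, n)))), Add(n, n)) = Mul(Add(n, Mul(Pow(n, -1), Add(-3, Mul(-1, n)))), Mul(2, n)) = Mul(2, n, Add(n, Mul(Pow(n, -1), Add(-3, Mul(-1, n))))))
Function('G')(L, w) = Rational(1, 428) (Function('G')(L, w) = Mul(Rational(1, 2), Pow(Add(-6, Mul(-2, 11), Mul(2, Pow(11, 2))), -1)) = Mul(Rational(1, 2), Pow(Add(-6, -22, Mul(2, 121)), -1)) = Mul(Rational(1, 2), Pow(Add(-6, -22, 242), -1)) = Mul(Rational(1, 2), Pow(214, -1)) = Mul(Rational(1, 2), Rational(1, 214)) = Rational(1, 428))
Pow(Add(-2340, Function('G')(83, -42)), -1) = Pow(Add(-2340, Rational(1, 428)), -1) = Pow(Rational(-1001519, 428), -1) = Rational(-428, 1001519)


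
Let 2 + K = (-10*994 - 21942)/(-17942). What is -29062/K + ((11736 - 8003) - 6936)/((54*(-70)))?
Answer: 328503290921/2521260 ≈ 1.3029e+5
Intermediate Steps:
K = -2001/8971 (K = -2 + (-10*994 - 21942)/(-17942) = -2 + (-9940 - 21942)*(-1/17942) = -2 - 31882*(-1/17942) = -2 + 15941/8971 = -2001/8971 ≈ -0.22305)
-29062/K + ((11736 - 8003) - 6936)/((54*(-70))) = -29062/(-2001/8971) + ((11736 - 8003) - 6936)/((54*(-70))) = -29062*(-8971/2001) + (3733 - 6936)/(-3780) = 260715202/2001 - 3203*(-1/3780) = 260715202/2001 + 3203/3780 = 328503290921/2521260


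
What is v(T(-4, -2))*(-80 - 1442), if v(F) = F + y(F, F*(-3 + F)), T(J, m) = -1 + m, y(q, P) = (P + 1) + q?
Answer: -19786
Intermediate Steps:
y(q, P) = 1 + P + q (y(q, P) = (1 + P) + q = 1 + P + q)
v(F) = 1 + 2*F + F*(-3 + F) (v(F) = F + (1 + F*(-3 + F) + F) = F + (1 + F + F*(-3 + F)) = 1 + 2*F + F*(-3 + F))
v(T(-4, -2))*(-80 - 1442) = (1 + (-1 - 2)**2 - (-1 - 2))*(-80 - 1442) = (1 + (-3)**2 - 1*(-3))*(-1522) = (1 + 9 + 3)*(-1522) = 13*(-1522) = -19786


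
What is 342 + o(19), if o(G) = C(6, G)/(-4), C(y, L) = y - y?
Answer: 342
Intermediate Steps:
C(y, L) = 0
o(G) = 0 (o(G) = 0/(-4) = 0*(-¼) = 0)
342 + o(19) = 342 + 0 = 342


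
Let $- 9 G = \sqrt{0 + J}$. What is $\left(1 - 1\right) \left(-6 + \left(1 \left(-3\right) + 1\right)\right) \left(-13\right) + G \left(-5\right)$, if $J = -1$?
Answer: $\frac{5 i}{9} \approx 0.55556 i$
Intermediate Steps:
$G = - \frac{i}{9}$ ($G = - \frac{\sqrt{0 - 1}}{9} = - \frac{\sqrt{-1}}{9} = - \frac{i}{9} \approx - 0.11111 i$)
$\left(1 - 1\right) \left(-6 + \left(1 \left(-3\right) + 1\right)\right) \left(-13\right) + G \left(-5\right) = \left(1 - 1\right) \left(-6 + \left(1 \left(-3\right) + 1\right)\right) \left(-13\right) + - \frac{i}{9} \left(-5\right) = 0 \left(-6 + \left(-3 + 1\right)\right) \left(-13\right) + \frac{5 i}{9} = 0 \left(-6 - 2\right) \left(-13\right) + \frac{5 i}{9} = 0 \left(-8\right) \left(-13\right) + \frac{5 i}{9} = 0 \left(-13\right) + \frac{5 i}{9} = 0 + \frac{5 i}{9} = \frac{5 i}{9}$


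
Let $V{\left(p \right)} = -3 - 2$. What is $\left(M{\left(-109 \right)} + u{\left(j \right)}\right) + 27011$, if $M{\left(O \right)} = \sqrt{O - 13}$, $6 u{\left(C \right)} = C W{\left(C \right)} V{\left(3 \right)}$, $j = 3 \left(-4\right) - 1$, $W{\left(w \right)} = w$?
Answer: $\frac{161221}{6} + i \sqrt{122} \approx 26870.0 + 11.045 i$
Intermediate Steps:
$V{\left(p \right)} = -5$
$j = -13$ ($j = -12 - 1 = -13$)
$u{\left(C \right)} = - \frac{5 C^{2}}{6}$ ($u{\left(C \right)} = \frac{C C \left(-5\right)}{6} = \frac{C^{2} \left(-5\right)}{6} = \frac{\left(-5\right) C^{2}}{6} = - \frac{5 C^{2}}{6}$)
$M{\left(O \right)} = \sqrt{-13 + O}$
$\left(M{\left(-109 \right)} + u{\left(j \right)}\right) + 27011 = \left(\sqrt{-13 - 109} - \frac{5 \left(-13\right)^{2}}{6}\right) + 27011 = \left(\sqrt{-122} - \frac{845}{6}\right) + 27011 = \left(i \sqrt{122} - \frac{845}{6}\right) + 27011 = \left(- \frac{845}{6} + i \sqrt{122}\right) + 27011 = \frac{161221}{6} + i \sqrt{122}$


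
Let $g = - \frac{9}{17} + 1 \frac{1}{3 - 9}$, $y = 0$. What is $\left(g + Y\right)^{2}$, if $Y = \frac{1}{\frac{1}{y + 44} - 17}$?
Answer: $\frac{367680625}{645058404} \approx 0.57$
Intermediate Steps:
$g = - \frac{71}{102}$ ($g = \left(-9\right) \frac{1}{17} + 1 \frac{1}{3 - 9} = - \frac{9}{17} + 1 \frac{1}{-6} = - \frac{9}{17} + 1 \left(- \frac{1}{6}\right) = - \frac{9}{17} - \frac{1}{6} = - \frac{71}{102} \approx -0.69608$)
$Y = - \frac{44}{747}$ ($Y = \frac{1}{\frac{1}{0 + 44} - 17} = \frac{1}{\frac{1}{44} - 17} = \frac{1}{- \frac{747}{44}} = - \frac{44}{747} \approx -0.058902$)
$\left(g + Y\right)^{2} = \left(- \frac{71}{102} - \frac{44}{747}\right)^{2} = \left(- \frac{19175}{25398}\right)^{2} = \frac{367680625}{645058404}$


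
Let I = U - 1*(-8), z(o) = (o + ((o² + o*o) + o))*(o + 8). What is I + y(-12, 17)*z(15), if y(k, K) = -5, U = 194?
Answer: -54998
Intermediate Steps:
z(o) = (8 + o)*(2*o + 2*o²) (z(o) = (o + ((o² + o²) + o))*(8 + o) = (o + (2*o² + o))*(8 + o) = (o + (o + 2*o²))*(8 + o) = (2*o + 2*o²)*(8 + o) = (8 + o)*(2*o + 2*o²))
I = 202 (I = 194 - 1*(-8) = 194 + 8 = 202)
I + y(-12, 17)*z(15) = 202 - 10*15*(8 + 15² + 9*15) = 202 - 10*15*(8 + 225 + 135) = 202 - 10*15*368 = 202 - 5*11040 = 202 - 55200 = -54998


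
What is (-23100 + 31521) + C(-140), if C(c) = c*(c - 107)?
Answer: 43001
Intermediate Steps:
C(c) = c*(-107 + c)
(-23100 + 31521) + C(-140) = (-23100 + 31521) - 140*(-107 - 140) = 8421 - 140*(-247) = 8421 + 34580 = 43001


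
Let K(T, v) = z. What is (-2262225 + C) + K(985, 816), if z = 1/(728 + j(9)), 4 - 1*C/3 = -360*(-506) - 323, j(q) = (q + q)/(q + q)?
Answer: -2046830795/729 ≈ -2.8077e+6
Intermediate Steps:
j(q) = 1 (j(q) = (2*q)/((2*q)) = (2*q)*(1/(2*q)) = 1)
C = -545499 (C = 12 - 3*(-360*(-506) - 323) = 12 - 3*(182160 - 323) = 12 - 3*181837 = 12 - 545511 = -545499)
z = 1/729 (z = 1/(728 + 1) = 1/729 ≈ 0.0013717)
K(T, v) = 1/729
(-2262225 + C) + K(985, 816) = (-2262225 - 545499) + 1/729 = -2807724 + 1/729 = -2046830795/729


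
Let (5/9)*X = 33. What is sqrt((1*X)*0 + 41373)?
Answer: 3*sqrt(4597) ≈ 203.40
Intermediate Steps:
X = 297/5 (X = (9/5)*33 = 297/5 ≈ 59.400)
sqrt((1*X)*0 + 41373) = sqrt((1*(297/5))*0 + 41373) = sqrt((297/5)*0 + 41373) = sqrt(0 + 41373) = sqrt(41373) = 3*sqrt(4597)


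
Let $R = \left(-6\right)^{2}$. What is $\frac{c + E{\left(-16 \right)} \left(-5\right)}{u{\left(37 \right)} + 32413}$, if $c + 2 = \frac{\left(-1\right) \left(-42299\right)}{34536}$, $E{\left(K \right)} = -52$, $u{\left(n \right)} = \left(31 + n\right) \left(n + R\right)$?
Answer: $\frac{8952587}{1290852072} \approx 0.0069354$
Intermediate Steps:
$R = 36$
$u{\left(n \right)} = \left(31 + n\right) \left(36 + n\right)$ ($u{\left(n \right)} = \left(31 + n\right) \left(n + 36\right) = \left(31 + n\right) \left(36 + n\right)$)
$c = - \frac{26773}{34536}$ ($c = -2 + \frac{\left(-1\right) \left(-42299\right)}{34536} = -2 + 42299 \cdot \frac{1}{34536} = -2 + \frac{42299}{34536} = - \frac{26773}{34536} \approx -0.77522$)
$\frac{c + E{\left(-16 \right)} \left(-5\right)}{u{\left(37 \right)} + 32413} = \frac{- \frac{26773}{34536} - -260}{\left(1116 + 37^{2} + 67 \cdot 37\right) + 32413} = \frac{- \frac{26773}{34536} + 260}{\left(1116 + 1369 + 2479\right) + 32413} = \frac{8952587}{34536 \left(4964 + 32413\right)} = \frac{8952587}{34536 \cdot 37377} = \frac{8952587}{34536} \cdot \frac{1}{37377} = \frac{8952587}{1290852072}$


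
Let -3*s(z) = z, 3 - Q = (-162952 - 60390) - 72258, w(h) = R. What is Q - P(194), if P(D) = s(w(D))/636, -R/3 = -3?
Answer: 62667837/212 ≈ 2.9560e+5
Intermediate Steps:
R = 9 (R = -3*(-3) = 9)
w(h) = 9
Q = 295603 (Q = 3 - ((-162952 - 60390) - 72258) = 3 - (-223342 - 72258) = 3 - 1*(-295600) = 3 + 295600 = 295603)
s(z) = -z/3
P(D) = -1/212 (P(D) = -1/3*9/636 = -3*1/636 = -1/212)
Q - P(194) = 295603 - 1*(-1/212) = 295603 + 1/212 = 62667837/212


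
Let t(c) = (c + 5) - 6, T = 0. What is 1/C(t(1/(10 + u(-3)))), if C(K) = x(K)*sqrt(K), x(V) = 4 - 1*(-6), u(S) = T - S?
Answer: -I*sqrt(39)/60 ≈ -0.10408*I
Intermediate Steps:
u(S) = -S (u(S) = 0 - S = -S)
t(c) = -1 + c (t(c) = (5 + c) - 6 = -1 + c)
x(V) = 10 (x(V) = 4 + 6 = 10)
C(K) = 10*sqrt(K)
1/C(t(1/(10 + u(-3)))) = 1/(10*sqrt(-1 + 1/(10 - 1*(-3)))) = 1/(10*sqrt(-1 + 1/(10 + 3))) = 1/(10*sqrt(-1 + 1/13)) = 1/(10*sqrt(-12/13)) = 1/(10*(2*I*sqrt(39)/13)) = 1/(20*I*sqrt(39)/13) = -I*sqrt(39)/60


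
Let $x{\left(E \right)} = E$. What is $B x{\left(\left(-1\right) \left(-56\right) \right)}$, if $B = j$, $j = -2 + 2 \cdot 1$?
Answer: $0$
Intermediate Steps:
$j = 0$ ($j = -2 + 2 = 0$)
$B = 0$
$B x{\left(\left(-1\right) \left(-56\right) \right)} = 0 \left(\left(-1\right) \left(-56\right)\right) = 0 \cdot 56 = 0$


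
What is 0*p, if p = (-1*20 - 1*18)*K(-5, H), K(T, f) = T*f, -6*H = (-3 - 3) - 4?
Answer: 0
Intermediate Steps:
H = 5/3 (H = -((-3 - 3) - 4)/6 = -(-6 - 4)/6 = -⅙*(-10) = 5/3 ≈ 1.6667)
p = 950/3 (p = (-1*20 - 1*18)*(-5*5/3) = (-20 - 18)*(-25/3) = -38*(-25/3) = 950/3 ≈ 316.67)
0*p = 0*(950/3) = 0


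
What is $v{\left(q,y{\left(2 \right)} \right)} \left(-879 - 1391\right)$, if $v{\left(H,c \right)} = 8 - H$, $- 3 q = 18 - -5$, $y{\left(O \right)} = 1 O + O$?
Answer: $- \frac{106690}{3} \approx -35563.0$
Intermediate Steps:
$y{\left(O \right)} = 2 O$ ($y{\left(O \right)} = O + O = 2 O$)
$q = - \frac{23}{3}$ ($q = - \frac{18 - -5}{3} = - \frac{18 + 5}{3} = \left(- \frac{1}{3}\right) 23 = - \frac{23}{3} \approx -7.6667$)
$v{\left(q,y{\left(2 \right)} \right)} \left(-879 - 1391\right) = \left(8 - - \frac{23}{3}\right) \left(-879 - 1391\right) = \left(8 + \frac{23}{3}\right) \left(-2270\right) = \frac{47}{3} \left(-2270\right) = - \frac{106690}{3}$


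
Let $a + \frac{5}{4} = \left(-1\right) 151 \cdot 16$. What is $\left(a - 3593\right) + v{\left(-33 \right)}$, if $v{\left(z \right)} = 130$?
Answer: $- \frac{23521}{4} \approx -5880.3$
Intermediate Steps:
$a = - \frac{9669}{4}$ ($a = - \frac{5}{4} + \left(-1\right) 151 \cdot 16 = - \frac{5}{4} - 2416 = - \frac{9669}{4} \approx -2417.3$)
$\left(a - 3593\right) + v{\left(-33 \right)} = \left(- \frac{9669}{4} - 3593\right) + 130 = - \frac{24041}{4} + 130 = - \frac{23521}{4}$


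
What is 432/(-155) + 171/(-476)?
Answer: -232137/73780 ≈ -3.1463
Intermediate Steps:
432/(-155) + 171/(-476) = 432*(-1/155) + 171*(-1/476) = -432/155 - 171/476 = -232137/73780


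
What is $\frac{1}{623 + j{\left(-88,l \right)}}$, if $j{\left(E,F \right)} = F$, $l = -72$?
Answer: $\frac{1}{551} \approx 0.0018149$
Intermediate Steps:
$\frac{1}{623 + j{\left(-88,l \right)}} = \frac{1}{623 - 72} = \frac{1}{551}$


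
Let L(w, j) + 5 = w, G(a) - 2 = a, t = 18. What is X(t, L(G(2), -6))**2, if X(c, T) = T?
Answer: 1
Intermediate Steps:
G(a) = 2 + a
L(w, j) = -5 + w
X(t, L(G(2), -6))**2 = (-5 + (2 + 2))**2 = (-5 + 4)**2 = (-1)**2 = 1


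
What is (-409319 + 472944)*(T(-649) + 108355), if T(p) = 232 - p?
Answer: 6950140500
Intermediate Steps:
(-409319 + 472944)*(T(-649) + 108355) = (-409319 + 472944)*((232 - 1*(-649)) + 108355) = 63625*((232 + 649) + 108355) = 63625*(881 + 108355) = 63625*109236 = 6950140500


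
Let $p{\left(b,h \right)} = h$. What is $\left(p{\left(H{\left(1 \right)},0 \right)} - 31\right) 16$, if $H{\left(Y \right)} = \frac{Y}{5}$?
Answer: $-496$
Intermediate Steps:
$H{\left(Y \right)} = \frac{Y}{5}$ ($H{\left(Y \right)} = Y \frac{1}{5} = \frac{Y}{5}$)
$\left(p{\left(H{\left(1 \right)},0 \right)} - 31\right) 16 = \left(0 - 31\right) 16 = \left(-31\right) 16 = -496$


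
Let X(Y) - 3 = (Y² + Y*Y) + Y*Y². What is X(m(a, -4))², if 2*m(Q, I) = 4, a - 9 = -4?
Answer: 361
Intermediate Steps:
a = 5 (a = 9 - 4 = 5)
m(Q, I) = 2 (m(Q, I) = (½)*4 = 2)
X(Y) = 3 + Y³ + 2*Y² (X(Y) = 3 + ((Y² + Y*Y) + Y*Y²) = 3 + ((Y² + Y²) + Y³) = 3 + (2*Y² + Y³) = 3 + (Y³ + 2*Y²) = 3 + Y³ + 2*Y²)
X(m(a, -4))² = (3 + 2³ + 2*2²)² = (3 + 8 + 2*4)² = (3 + 8 + 8)² = 19² = 361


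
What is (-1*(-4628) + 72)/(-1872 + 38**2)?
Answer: -1175/107 ≈ -10.981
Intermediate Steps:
(-1*(-4628) + 72)/(-1872 + 38**2) = (4628 + 72)/(-1872 + 1444) = 4700/(-428) = 4700*(-1/428) = -1175/107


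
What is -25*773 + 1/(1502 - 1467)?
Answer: -676374/35 ≈ -19325.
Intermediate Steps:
-25*773 + 1/(1502 - 1467) = -19325 + 1/35 = -676374/35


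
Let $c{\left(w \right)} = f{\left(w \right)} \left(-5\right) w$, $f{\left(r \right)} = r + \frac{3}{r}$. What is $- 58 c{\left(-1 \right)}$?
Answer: $1160$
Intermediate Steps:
$c{\left(w \right)} = w \left(- \frac{15}{w} - 5 w\right)$ ($c{\left(w \right)} = \left(w + \frac{3}{w}\right) \left(-5\right) w = \left(- \frac{15}{w} - 5 w\right) w = w \left(- \frac{15}{w} - 5 w\right)$)
$- 58 c{\left(-1 \right)} = - 58 \left(-15 - 5 \left(-1\right)^{2}\right) = - 58 \left(-15 - 5\right) = \left(-58\right) \left(-20\right) = 1160$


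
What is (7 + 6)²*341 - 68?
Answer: 57561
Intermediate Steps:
(7 + 6)²*341 - 68 = 13²*341 - 68 = 169*341 - 68 = 57629 - 68 = 57561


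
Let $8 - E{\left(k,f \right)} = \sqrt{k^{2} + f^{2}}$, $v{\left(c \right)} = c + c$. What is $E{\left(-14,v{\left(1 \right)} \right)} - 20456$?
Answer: $-20448 - 10 \sqrt{2} \approx -20462.0$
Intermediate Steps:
$v{\left(c \right)} = 2 c$
$E{\left(k,f \right)} = 8 - \sqrt{f^{2} + k^{2}}$ ($E{\left(k,f \right)} = 8 - \sqrt{k^{2} + f^{2}} = 8 - \sqrt{f^{2} + k^{2}}$)
$E{\left(-14,v{\left(1 \right)} \right)} - 20456 = \left(8 - \sqrt{\left(2 \cdot 1\right)^{2} + \left(-14\right)^{2}}\right) - 20456 = \left(8 - \sqrt{2^{2} + 196}\right) - 20456 = \left(8 - \sqrt{4 + 196}\right) - 20456 = \left(8 - \sqrt{200}\right) - 20456 = \left(8 - 10 \sqrt{2}\right) - 20456 = -20448 - 10 \sqrt{2}$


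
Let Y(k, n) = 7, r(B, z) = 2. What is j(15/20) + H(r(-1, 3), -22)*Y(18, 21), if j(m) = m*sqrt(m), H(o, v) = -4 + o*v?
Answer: -336 + 3*sqrt(3)/8 ≈ -335.35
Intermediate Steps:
j(m) = m**(3/2)
j(15/20) + H(r(-1, 3), -22)*Y(18, 21) = (15/20)**(3/2) + (-4 + 2*(-22))*7 = (15*(1/20))**(3/2) + (-4 - 44)*7 = (3/4)**(3/2) - 48*7 = 3*sqrt(3)/8 - 336 = -336 + 3*sqrt(3)/8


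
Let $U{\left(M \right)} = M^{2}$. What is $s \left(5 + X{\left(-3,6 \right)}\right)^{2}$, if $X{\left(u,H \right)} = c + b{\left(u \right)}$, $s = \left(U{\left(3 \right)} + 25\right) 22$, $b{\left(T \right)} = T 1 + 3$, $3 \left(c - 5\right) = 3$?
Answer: $90508$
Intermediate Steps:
$c = 6$ ($c = 5 + \frac{1}{3} \cdot 3 = 5 + 1 = 6$)
$b{\left(T \right)} = 3 + T$ ($b{\left(T \right)} = T + 3 = 3 + T$)
$s = 748$ ($s = \left(3^{2} + 25\right) 22 = \left(9 + 25\right) 22 = 34 \cdot 22 = 748$)
$X{\left(u,H \right)} = 9 + u$ ($X{\left(u,H \right)} = 6 + \left(3 + u\right) = 9 + u$)
$s \left(5 + X{\left(-3,6 \right)}\right)^{2} = 748 \left(5 + \left(9 - 3\right)\right)^{2} = 748 \left(5 + 6\right)^{2} = 748 \cdot 11^{2} = 748 \cdot 121 = 90508$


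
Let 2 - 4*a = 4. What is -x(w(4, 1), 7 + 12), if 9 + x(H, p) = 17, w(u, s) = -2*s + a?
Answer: -8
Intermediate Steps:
a = -1/2 (a = 1/2 - 1/4*4 = 1/2 - 1 = -1/2 ≈ -0.50000)
w(u, s) = -1/2 - 2*s (w(u, s) = -2*s - 1/2 = -1/2 - 2*s)
x(H, p) = 8 (x(H, p) = -9 + 17 = 8)
-x(w(4, 1), 7 + 12) = -1*8 = -8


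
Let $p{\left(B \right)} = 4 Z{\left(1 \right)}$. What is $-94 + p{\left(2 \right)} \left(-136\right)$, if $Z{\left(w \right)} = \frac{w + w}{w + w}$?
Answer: $-638$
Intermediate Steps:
$Z{\left(w \right)} = 1$ ($Z{\left(w \right)} = \frac{2 w}{2 w} = 2 w \frac{1}{2 w} = 1$)
$p{\left(B \right)} = 4$ ($p{\left(B \right)} = 4 \cdot 1 = 4$)
$-94 + p{\left(2 \right)} \left(-136\right) = -94 + 4 \left(-136\right) = -94 - 544 = -638$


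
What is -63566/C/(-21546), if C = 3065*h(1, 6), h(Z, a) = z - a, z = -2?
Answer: -31783/264153960 ≈ -0.00012032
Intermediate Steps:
h(Z, a) = -2 - a
C = -24520 (C = 3065*(-2 - 1*6) = 3065*(-2 - 6) = 3065*(-8) = -24520)
-63566/C/(-21546) = -63566/(-24520)/(-21546) = -63566*(-1/24520)*(-1/21546) = (31783/12260)*(-1/21546) = -31783/264153960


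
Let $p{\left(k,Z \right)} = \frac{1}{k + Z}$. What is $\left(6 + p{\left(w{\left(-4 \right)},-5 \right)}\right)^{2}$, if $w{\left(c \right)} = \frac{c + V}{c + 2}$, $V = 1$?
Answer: $\frac{1600}{49} \approx 32.653$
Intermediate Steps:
$w{\left(c \right)} = \frac{1 + c}{2 + c}$ ($w{\left(c \right)} = \frac{c + 1}{c + 2} = \frac{1 + c}{2 + c}$)
$p{\left(k,Z \right)} = \frac{1}{Z + k}$
$\left(6 + p{\left(w{\left(-4 \right)},-5 \right)}\right)^{2} = \left(6 + \frac{1}{-5 + \frac{1 - 4}{2 - 4}}\right)^{2} = \left(6 + \frac{1}{-5 + \frac{1}{-2} \left(-3\right)}\right)^{2} = \left(6 + \frac{1}{-5 - - \frac{3}{2}}\right)^{2} = \left(6 + \frac{1}{-5 + \frac{3}{2}}\right)^{2} = \left(6 + \frac{1}{- \frac{7}{2}}\right)^{2} = \left(6 - \frac{2}{7}\right)^{2} = \left(\frac{40}{7}\right)^{2} = \frac{1600}{49}$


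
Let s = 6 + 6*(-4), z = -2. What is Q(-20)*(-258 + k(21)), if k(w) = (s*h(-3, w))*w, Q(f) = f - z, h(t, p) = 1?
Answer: 11448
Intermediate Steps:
s = -18 (s = 6 - 24 = -18)
Q(f) = 2 + f (Q(f) = f - 1*(-2) = f + 2 = 2 + f)
k(w) = -18*w (k(w) = (-18*1)*w = -18*w)
Q(-20)*(-258 + k(21)) = (2 - 20)*(-258 - 18*21) = -18*(-258 - 378) = -18*(-636) = 11448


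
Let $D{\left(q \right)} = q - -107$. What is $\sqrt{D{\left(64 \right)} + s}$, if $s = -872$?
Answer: $i \sqrt{701} \approx 26.476 i$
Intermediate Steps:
$D{\left(q \right)} = 107 + q$ ($D{\left(q \right)} = q + 107 = 107 + q$)
$\sqrt{D{\left(64 \right)} + s} = \sqrt{\left(107 + 64\right) - 872} = \sqrt{171 - 872} = \sqrt{-701} = i \sqrt{701}$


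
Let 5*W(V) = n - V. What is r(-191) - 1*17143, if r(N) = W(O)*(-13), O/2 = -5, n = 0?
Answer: -17169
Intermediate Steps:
O = -10 (O = 2*(-5) = -10)
W(V) = -V/5 (W(V) = (0 - V)/5 = (-V)/5 = -V/5)
r(N) = -26 (r(N) = -1/5*(-10)*(-13) = 2*(-13) = -26)
r(-191) - 1*17143 = -26 - 1*17143 = -26 - 17143 = -17169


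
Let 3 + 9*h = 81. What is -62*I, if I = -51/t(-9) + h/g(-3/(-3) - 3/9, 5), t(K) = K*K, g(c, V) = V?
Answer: -9238/135 ≈ -68.430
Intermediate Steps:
t(K) = K²
h = 26/3 (h = -⅓ + (⅑)*81 = -⅓ + 9 = 26/3 ≈ 8.6667)
I = 149/135 (I = -51/((-9)²) + (26/3)/5 = -51/81 + (26/3)*(⅕) = -51*1/81 + 26/15 = -17/27 + 26/15 = 149/135 ≈ 1.1037)
-62*I = -62*149/135 = -9238/135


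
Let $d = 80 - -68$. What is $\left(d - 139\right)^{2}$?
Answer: $81$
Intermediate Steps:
$d = 148$ ($d = 80 + 68 = 148$)
$\left(d - 139\right)^{2} = \left(148 - 139\right)^{2} = 9^{2} = 81$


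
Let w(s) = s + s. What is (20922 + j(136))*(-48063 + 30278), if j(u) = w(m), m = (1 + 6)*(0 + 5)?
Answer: -373342720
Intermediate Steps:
m = 35 (m = 7*5 = 35)
w(s) = 2*s
j(u) = 70 (j(u) = 2*35 = 70)
(20922 + j(136))*(-48063 + 30278) = (20922 + 70)*(-48063 + 30278) = 20992*(-17785) = -373342720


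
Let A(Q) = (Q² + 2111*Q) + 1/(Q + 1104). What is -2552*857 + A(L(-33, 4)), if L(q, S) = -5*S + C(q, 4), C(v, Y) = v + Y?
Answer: -2413947609/1055 ≈ -2.2881e+6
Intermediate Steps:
C(v, Y) = Y + v
L(q, S) = 4 + q - 5*S (L(q, S) = -5*S + (4 + q) = 4 + q - 5*S)
A(Q) = Q² + 1/(1104 + Q) + 2111*Q (A(Q) = (Q² + 2111*Q) + 1/(1104 + Q) = Q² + 1/(1104 + Q) + 2111*Q)
-2552*857 + A(L(-33, 4)) = -2552*857 + (1 + (4 - 33 - 5*4)³ + 3215*(4 - 33 - 5*4)² + 2330544*(4 - 33 - 5*4))/(1104 + (4 - 33 - 5*4)) = -2187064 + (1 + (4 - 33 - 20)³ + 3215*(4 - 33 - 20)² + 2330544*(4 - 33 - 20))/(1104 + (4 - 33 - 20)) = -2187064 + (1 + (-49)³ + 3215*(-49)² + 2330544*(-49))/(1104 - 49) = -2187064 + (1 - 117649 + 3215*2401 - 114196656)/1055 = -2187064 + (1 - 117649 + 7719215 - 114196656)/1055 = -2187064 + (1/1055)*(-106595089) = -2187064 - 106595089/1055 = -2413947609/1055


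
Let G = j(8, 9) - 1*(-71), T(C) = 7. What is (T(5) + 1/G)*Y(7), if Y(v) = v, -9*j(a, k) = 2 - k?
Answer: 31717/646 ≈ 49.098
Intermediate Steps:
j(a, k) = -2/9 + k/9 (j(a, k) = -(2 - k)/9 = -2/9 + k/9)
G = 646/9 (G = (-2/9 + (1/9)*9) - 1*(-71) = (-2/9 + 1) + 71 = 7/9 + 71 = 646/9 ≈ 71.778)
(T(5) + 1/G)*Y(7) = (7 + 1/(646/9))*7 = (7 + 9/646)*7 = (4531/646)*7 = 31717/646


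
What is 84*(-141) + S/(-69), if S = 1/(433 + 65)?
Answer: -406983529/34362 ≈ -11844.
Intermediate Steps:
S = 1/498 ≈ 0.0020080
84*(-141) + S/(-69) = 84*(-141) + (1/498)/(-69) = -11844 + (1/498)*(-1/69) = -11844 - 1/34362 = -406983529/34362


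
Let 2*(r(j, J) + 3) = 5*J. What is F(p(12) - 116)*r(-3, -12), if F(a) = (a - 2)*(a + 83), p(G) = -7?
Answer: -165000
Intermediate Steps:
r(j, J) = -3 + 5*J/2 (r(j, J) = -3 + (5*J)/2 = -3 + 5*J/2)
F(a) = (-2 + a)*(83 + a)
F(p(12) - 116)*r(-3, -12) = (-166 + (-7 - 116)**2 + 81*(-7 - 116))*(-3 + (5/2)*(-12)) = (-166 + (-123)**2 + 81*(-123))*(-3 - 30) = (-166 + 15129 - 9963)*(-33) = 5000*(-33) = -165000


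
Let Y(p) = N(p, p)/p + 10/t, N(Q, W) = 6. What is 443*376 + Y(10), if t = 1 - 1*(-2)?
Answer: 2498579/15 ≈ 1.6657e+5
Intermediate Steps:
t = 3 (t = 1 + 2 = 3)
Y(p) = 10/3 + 6/p (Y(p) = 6/p + 10/3 = 10/3 + 6/p)
443*376 + Y(10) = 443*376 + (10/3 + 6/10) = 166568 + (10/3 + 6*(⅒)) = 166568 + (10/3 + ⅗) = 166568 + 59/15 = 2498579/15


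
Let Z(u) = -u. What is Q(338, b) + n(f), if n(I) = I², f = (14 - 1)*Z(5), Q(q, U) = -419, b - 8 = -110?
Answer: 3806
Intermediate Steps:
b = -102 (b = 8 - 110 = -102)
f = -65 (f = (14 - 1)*(-1*5) = 13*(-5) = -65)
Q(338, b) + n(f) = -419 + (-65)² = -419 + 4225 = 3806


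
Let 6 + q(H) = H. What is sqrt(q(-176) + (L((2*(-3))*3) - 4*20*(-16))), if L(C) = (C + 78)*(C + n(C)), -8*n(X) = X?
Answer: 3*sqrt(17) ≈ 12.369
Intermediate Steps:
q(H) = -6 + H
n(X) = -X/8
L(C) = 7*C*(78 + C)/8 (L(C) = (C + 78)*(C - C/8) = (78 + C)*(7*C/8) = 7*C*(78 + C)/8)
sqrt(q(-176) + (L((2*(-3))*3) - 4*20*(-16))) = sqrt((-6 - 176) + (7*((2*(-3))*3)*(78 + (2*(-3))*3)/8 - 4*20*(-16))) = sqrt(-182 + (7*(-6*3)*(78 - 6*3)/8 - 80*(-16))) = sqrt(-182 + ((7/8)*(-18)*(78 - 18) + 1280)) = sqrt(-182 + ((7/8)*(-18)*60 + 1280)) = sqrt(-182 + (-945 + 1280)) = sqrt(-182 + 335) = sqrt(153) = 3*sqrt(17)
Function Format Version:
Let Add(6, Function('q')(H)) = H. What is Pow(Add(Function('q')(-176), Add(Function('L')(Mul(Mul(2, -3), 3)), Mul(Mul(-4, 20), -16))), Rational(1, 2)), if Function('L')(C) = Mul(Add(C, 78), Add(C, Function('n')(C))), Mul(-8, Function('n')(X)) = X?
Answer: Mul(3, Pow(17, Rational(1, 2))) ≈ 12.369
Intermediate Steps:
Function('q')(H) = Add(-6, H)
Function('n')(X) = Mul(Rational(-1, 8), X)
Function('L')(C) = Mul(Rational(7, 8), C, Add(78, C)) (Function('L')(C) = Mul(Add(C, 78), Add(C, Mul(Rational(-1, 8), C))) = Mul(Add(78, C), Mul(Rational(7, 8), C)) = Mul(Rational(7, 8), C, Add(78, C)))
Pow(Add(Function('q')(-176), Add(Function('L')(Mul(Mul(2, -3), 3)), Mul(Mul(-4, 20), -16))), Rational(1, 2)) = Pow(Add(Add(-6, -176), Add(Mul(Rational(7, 8), Mul(Mul(2, -3), 3), Add(78, Mul(Mul(2, -3), 3))), Mul(Mul(-4, 20), -16))), Rational(1, 2)) = Pow(Add(-182, Add(Mul(Rational(7, 8), Mul(-6, 3), Add(78, Mul(-6, 3))), Mul(-80, -16))), Rational(1, 2)) = Pow(Add(-182, Add(Mul(Rational(7, 8), -18, Add(78, -18)), 1280)), Rational(1, 2)) = Pow(Add(-182, Add(Mul(Rational(7, 8), -18, 60), 1280)), Rational(1, 2)) = Pow(Add(-182, Add(-945, 1280)), Rational(1, 2)) = Pow(Add(-182, 335), Rational(1, 2)) = Pow(153, Rational(1, 2)) = Mul(3, Pow(17, Rational(1, 2)))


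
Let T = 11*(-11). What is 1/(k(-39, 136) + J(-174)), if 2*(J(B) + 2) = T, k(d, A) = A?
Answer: 2/147 ≈ 0.013605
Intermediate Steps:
T = -121
J(B) = -125/2 (J(B) = -2 + (1/2)*(-121) = -2 - 121/2 = -125/2)
1/(k(-39, 136) + J(-174)) = 1/(136 - 125/2) = 1/(147/2) = 2/147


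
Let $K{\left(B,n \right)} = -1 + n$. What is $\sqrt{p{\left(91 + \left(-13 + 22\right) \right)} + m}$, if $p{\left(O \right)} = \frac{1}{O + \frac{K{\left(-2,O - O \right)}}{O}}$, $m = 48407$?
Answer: $\frac{\sqrt{537748100923}}{3333} \approx 220.02$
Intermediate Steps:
$p{\left(O \right)} = \frac{1}{O - \frac{1}{O}}$ ($p{\left(O \right)} = \frac{1}{O + \frac{-1 + \left(O - O\right)}{O}} = \frac{1}{O + \frac{-1 + 0}{O}} = \frac{1}{O - \frac{1}{O}}$)
$\sqrt{p{\left(91 + \left(-13 + 22\right) \right)} + m} = \sqrt{\frac{91 + \left(-13 + 22\right)}{-1 + \left(91 + \left(-13 + 22\right)\right)^{2}} + 48407} = \sqrt{\frac{91 + 9}{-1 + \left(91 + 9\right)^{2}} + 48407} = \sqrt{\frac{100}{-1 + 100^{2}} + 48407} = \sqrt{\frac{100}{-1 + 10000} + 48407} = \sqrt{\frac{100}{9999} + 48407} = \sqrt{\frac{484021693}{9999}} = \frac{\sqrt{537748100923}}{3333}$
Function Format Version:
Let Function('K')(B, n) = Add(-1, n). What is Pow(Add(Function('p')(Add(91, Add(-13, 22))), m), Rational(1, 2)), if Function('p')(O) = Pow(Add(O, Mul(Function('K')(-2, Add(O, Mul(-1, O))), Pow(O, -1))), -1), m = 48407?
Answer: Mul(Rational(1, 3333), Pow(537748100923, Rational(1, 2))) ≈ 220.02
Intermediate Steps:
Function('p')(O) = Pow(Add(O, Mul(-1, Pow(O, -1))), -1) (Function('p')(O) = Pow(Add(O, Mul(Add(-1, Add(O, Mul(-1, O))), Pow(O, -1))), -1) = Pow(Add(O, Mul(Add(-1, 0), Pow(O, -1))), -1) = Pow(Add(O, Mul(-1, Pow(O, -1))), -1))
Pow(Add(Function('p')(Add(91, Add(-13, 22))), m), Rational(1, 2)) = Pow(Add(Mul(Add(91, Add(-13, 22)), Pow(Add(-1, Pow(Add(91, Add(-13, 22)), 2)), -1)), 48407), Rational(1, 2)) = Pow(Add(Mul(Add(91, 9), Pow(Add(-1, Pow(Add(91, 9), 2)), -1)), 48407), Rational(1, 2)) = Pow(Add(Mul(100, Pow(Add(-1, Pow(100, 2)), -1)), 48407), Rational(1, 2)) = Pow(Add(Mul(100, Pow(Add(-1, 10000), -1)), 48407), Rational(1, 2)) = Pow(Add(Mul(100, Pow(9999, -1)), 48407), Rational(1, 2)) = Pow(Add(Mul(100, Rational(1, 9999)), 48407), Rational(1, 2)) = Pow(Add(Rational(100, 9999), 48407), Rational(1, 2)) = Pow(Rational(484021693, 9999), Rational(1, 2)) = Mul(Rational(1, 3333), Pow(537748100923, Rational(1, 2)))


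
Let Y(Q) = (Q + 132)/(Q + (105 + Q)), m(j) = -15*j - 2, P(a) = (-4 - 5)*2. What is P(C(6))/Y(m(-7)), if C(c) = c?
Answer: -5598/235 ≈ -23.821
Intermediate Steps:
P(a) = -18 (P(a) = -9*2 = -18)
m(j) = -2 - 15*j
Y(Q) = (132 + Q)/(105 + 2*Q)
P(C(6))/Y(m(-7)) = -18*(105 + 2*(-2 - 15*(-7)))/(132 + (-2 - 15*(-7))) = -18*(105 + 2*(-2 + 105))/(132 + (-2 + 105)) = -18*(105 + 2*103)/(132 + 103) = -18/(235/(105 + 206)) = -18/(235/311) = -18/((1/311)*235) = -18/235/311 = -18*311/235 = -5598/235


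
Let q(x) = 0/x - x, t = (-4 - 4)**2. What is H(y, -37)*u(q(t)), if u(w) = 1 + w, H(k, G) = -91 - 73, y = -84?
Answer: 10332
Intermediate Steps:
H(k, G) = -164
t = 64 (t = (-8)**2 = 64)
q(x) = -x (q(x) = 0 - x = -x)
H(y, -37)*u(q(t)) = -164*(1 - 1*64) = -164*(1 - 64) = -164*(-63) = 10332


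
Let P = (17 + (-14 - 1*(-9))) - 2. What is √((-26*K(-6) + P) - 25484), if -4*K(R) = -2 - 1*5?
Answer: 3*I*√11342/2 ≈ 159.75*I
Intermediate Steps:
K(R) = 7/4 (K(R) = -(-2 - 1*5)/4 = -(-2 - 5)/4 = -¼*(-7) = 7/4)
P = 10 (P = (17 + (-14 + 9)) - 2 = (17 - 5) - 2 = 12 - 2 = 10)
√((-26*K(-6) + P) - 25484) = √((-26*7/4 + 10) - 25484) = √((-91/2 + 10) - 25484) = √(-71/2 - 25484) = √(-51039/2) = 3*I*√11342/2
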